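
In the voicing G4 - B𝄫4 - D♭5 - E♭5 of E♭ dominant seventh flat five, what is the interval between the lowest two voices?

Those voices are G4 and B𝄫4.
3 letter names make it a third; at 2 semitones (a whole step narrower than major) the quality is diminished.

diminished third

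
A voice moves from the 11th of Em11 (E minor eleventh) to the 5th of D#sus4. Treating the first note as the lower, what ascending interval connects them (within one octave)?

Em11 (E minor eleventh) has A as its 11th, and D#sus4 has A# as its 5th.
1 letter names make it a unison; at 1 semitone (a half step wider than perfect) the quality is augmented.

augmented 1st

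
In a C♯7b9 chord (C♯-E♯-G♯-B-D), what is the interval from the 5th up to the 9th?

So we need the interval from G♯ up to D.
5 letter names make it a fifth; at 6 semitones (a half step narrower than perfect) the quality is diminished.

d5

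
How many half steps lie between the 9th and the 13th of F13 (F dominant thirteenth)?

The chord tones of F13 are F, A, C, E♭, G, D.
G to D is a perfect fifth: 7 semitones.

7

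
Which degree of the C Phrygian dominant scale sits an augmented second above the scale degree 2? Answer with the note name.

E

The scale is C Db E F G Ab Bb.
The scale degree 2 is Db; an augmented second above that is E — scale degree 3.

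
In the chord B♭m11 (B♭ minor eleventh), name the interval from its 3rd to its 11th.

major ninth

B♭m11 is spelled B♭–D♭–F–A♭–C–E♭.
So we need the interval from D♭ up to E♭.
D♭ up to E♭ spans 9 letter names and 14 semitones — a major ninth.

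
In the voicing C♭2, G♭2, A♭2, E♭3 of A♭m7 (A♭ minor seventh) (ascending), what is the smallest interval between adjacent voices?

M2

Adjacent intervals: C♭2→G♭2 = perfect fifth; G♭2→A♭2 = major second; A♭2→E♭3 = perfect fifth.
The smallest is G♭2 to A♭2, a major second (2 semitones).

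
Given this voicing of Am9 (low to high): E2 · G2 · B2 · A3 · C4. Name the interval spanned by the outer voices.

m13

The outer voices are E2 and C4.
13 letter names make it a thirteenth; at 20 semitones (a half step narrower than major) the quality is minor.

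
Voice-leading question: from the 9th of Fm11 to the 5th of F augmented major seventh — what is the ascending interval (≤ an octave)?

Fm11 has G as its 9th, and F augmented major seventh has C♯ as its 5th.
From G to C♯: 6 semitones over a fourth = augmented.

A4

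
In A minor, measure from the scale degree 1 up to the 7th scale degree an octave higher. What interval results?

Spelling A minor: A B C D E F G.
So we need the interval from A up to G.
From A to G: 22 semitones over a fourteenth = minor.

minor fourteenth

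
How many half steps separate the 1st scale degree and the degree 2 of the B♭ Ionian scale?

2

The scale is B♭ C D E♭ F G A.
B♭ up to C is a major second — 2 semitones.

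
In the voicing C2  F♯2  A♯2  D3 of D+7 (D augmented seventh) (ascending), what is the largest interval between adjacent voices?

Adjacent intervals: C2→F♯2 = augmented fourth; F♯2→A♯2 = major third; A♯2→D3 = diminished fourth.
The largest is C2 to F♯2, an augmented fourth (6 semitones).

augmented fourth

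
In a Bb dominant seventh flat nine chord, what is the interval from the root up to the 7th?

minor seventh

The chord tones of Bb dominant seventh flat nine are Bb D F Ab Cb.
That puts Bb below Ab.
7 letter names make it a seventh; at 10 semitones (a half step narrower than major) the quality is minor.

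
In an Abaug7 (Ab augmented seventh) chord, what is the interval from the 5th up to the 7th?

Spelling the chord: Ab, C, E, Gb.
The 5th is E and the 7th is Gb.
From E to Gb: 2 semitones over a third = diminished.

diminished 3rd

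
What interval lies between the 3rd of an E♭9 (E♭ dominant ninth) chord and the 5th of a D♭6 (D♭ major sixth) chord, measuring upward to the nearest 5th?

The 3rd of E♭9 (E♭ dominant ninth) is G; the 5th of D♭6 (D♭ major sixth) is A♭.
From G to A♭: 1 semitone over a second = minor.

m2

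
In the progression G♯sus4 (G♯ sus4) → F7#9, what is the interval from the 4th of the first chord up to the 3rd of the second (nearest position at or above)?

The 4th of G♯sus4 (G♯ sus4) is C♯; the 3rd of F7#9 is A.
From C♯ to A: 8 semitones over a sixth = minor.

m6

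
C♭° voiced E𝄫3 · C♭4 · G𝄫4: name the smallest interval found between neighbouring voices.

Adjacent intervals: E𝄫3→C♭4 = major sixth; C♭4→G𝄫4 = diminished fifth.
The smallest is C♭4 to G𝄫4, a diminished fifth (6 semitones).

diminished fifth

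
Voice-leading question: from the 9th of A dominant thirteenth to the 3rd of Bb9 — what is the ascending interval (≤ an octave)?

A dominant thirteenth has B as its 9th, and Bb9 has D as its 3rd.
From B to D: 3 semitones over a third = minor.

m3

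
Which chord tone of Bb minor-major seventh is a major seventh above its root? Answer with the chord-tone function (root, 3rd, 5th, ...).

The chord tones of Bb minor-major seventh are Bb Db F A.
The root is Bb. A major seventh above Bb is A.
A is the chord's 7th.

7th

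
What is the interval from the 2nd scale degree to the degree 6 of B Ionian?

The scale runs B C♯ D♯ E F♯ G♯ A♯.
2nd scale degree = C♯; scale degree 6 = G♯.
From C♯ to G♯ is 7 semitones, exactly the perfect fifth.

perfect 5th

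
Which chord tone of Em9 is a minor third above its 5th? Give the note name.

D

The chord tones of Emin9 (E minor ninth) are E G B D F#.
The 5th is B. A minor third above B is D.
D is the chord's 7th.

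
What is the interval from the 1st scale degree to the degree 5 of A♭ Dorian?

perfect fifth

Spelling A♭ Dorian: A♭ B♭ C♭ D♭ E♭ F G♭.
1st scale degree = A♭; degree 5 = E♭.
Counting 5 letters and 7 half steps from A♭ gives a perfect fifth.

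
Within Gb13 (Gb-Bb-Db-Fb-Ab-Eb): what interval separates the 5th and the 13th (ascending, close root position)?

The 5th is Db and the 13th is Eb.
From Db to Eb is 14 semitones, exactly the major ninth.

major ninth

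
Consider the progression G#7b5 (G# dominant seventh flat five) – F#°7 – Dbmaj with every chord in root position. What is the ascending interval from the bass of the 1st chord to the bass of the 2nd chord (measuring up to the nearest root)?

minor 7th

The roots are G# and F#.
From G# to F#: 10 semitones over a seventh = minor.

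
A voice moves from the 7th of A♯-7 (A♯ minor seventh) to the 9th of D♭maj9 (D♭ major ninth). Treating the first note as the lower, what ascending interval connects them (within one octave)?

The 7th of A♯-7 (A♯ minor seventh) is G♯; the 9th of D♭maj9 (D♭ major ninth) is E♭.
G♯ up to E♭ is 7 semitones, a whole step narrower than a major sixth, so the interval is diminished.

diminished sixth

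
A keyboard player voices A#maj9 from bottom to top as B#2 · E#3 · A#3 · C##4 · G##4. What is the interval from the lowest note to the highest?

major thirteenth

The outer voices are B#2 and G##4.
Counting 13 letters and 21 half steps from B# gives a major thirteenth.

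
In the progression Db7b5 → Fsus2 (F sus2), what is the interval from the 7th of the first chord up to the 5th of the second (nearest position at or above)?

augmented unison

Db7b5 has Cb as its 7th, and Fsus2 (F sus2) has C as its 5th.
1 letter names make it a unison; at 1 semitone (a half step wider than perfect) the quality is augmented.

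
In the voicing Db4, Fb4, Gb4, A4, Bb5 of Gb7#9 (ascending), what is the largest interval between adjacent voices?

Adjacent intervals: Db4→Fb4 = minor third; Fb4→Gb4 = major second; Gb4→A4 = augmented second; A4→Bb5 = minor ninth.
The largest is A4 to Bb5, a minor ninth (13 semitones).

minor 9th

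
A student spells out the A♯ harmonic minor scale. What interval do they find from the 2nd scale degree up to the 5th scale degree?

perfect 4th

Spelling the A♯ harmonic minor scale: A♯ B♯ C♯ D♯ E♯ F♯ G𝄪.
So we need the interval from B♯ up to E♯.
Counting 4 letters and 5 half steps from B♯ gives a perfect fourth.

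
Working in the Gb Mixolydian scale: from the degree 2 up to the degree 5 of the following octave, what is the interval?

The scale runs Gb Ab Bb Cb Db Eb Fb.
The degree 2 is Ab and the 5th degree (up an octave) is Db.
From Ab to Db is 17 semitones, exactly the perfect eleventh.

perfect eleventh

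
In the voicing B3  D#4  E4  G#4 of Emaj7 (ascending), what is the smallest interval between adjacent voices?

minor second

Adjacent intervals: B3→D#4 = major third; D#4→E4 = minor second; E4→G#4 = major third.
The smallest is D#4 to E4, a minor second (1 semitone).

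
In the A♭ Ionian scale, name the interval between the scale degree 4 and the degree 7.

Spelling the A♭ Ionian scale: A♭ B♭ C D♭ E♭ F G.
So we need the interval from D♭ up to G.
D♭ up to G is 6 semitones, a half step wider than a perfect fourth, so the interval is augmented.

augmented fourth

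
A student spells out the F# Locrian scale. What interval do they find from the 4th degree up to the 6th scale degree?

m3

F# locrian: F# G A B C D E.
4th degree = B; scale degree 6 = D.
B up to D is 3 semitones, a half step narrower than a major third, so the interval is minor.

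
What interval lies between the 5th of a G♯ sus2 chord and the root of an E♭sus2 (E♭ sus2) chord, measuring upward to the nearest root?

The 5th of G♯ sus2 is D♯; the root of E♭sus2 (E♭ sus2) is E♭.
2 letter names make it a second; at 0 semitones (a whole step narrower than major) the quality is diminished.

diminished second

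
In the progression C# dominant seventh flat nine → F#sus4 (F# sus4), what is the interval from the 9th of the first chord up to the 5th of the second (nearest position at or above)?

major seventh

C# dominant seventh flat nine has D as its 9th, and F#sus4 (F# sus4) has C# as its 5th.
From D to C# is 11 semitones, exactly the major seventh.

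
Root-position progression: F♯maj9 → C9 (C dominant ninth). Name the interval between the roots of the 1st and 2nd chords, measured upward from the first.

The roots are F♯ and C.
5 letter names make it a fifth; at 6 semitones (a half step narrower than perfect) the quality is diminished.

diminished fifth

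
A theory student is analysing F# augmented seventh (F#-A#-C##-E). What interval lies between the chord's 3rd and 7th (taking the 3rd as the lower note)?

3rd = A#; 7th = E.
5 letter names make it a fifth; at 6 semitones (a half step narrower than perfect) the quality is diminished.

diminished fifth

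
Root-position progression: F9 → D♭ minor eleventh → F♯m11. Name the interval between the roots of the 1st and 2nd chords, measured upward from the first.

The roots are F and D♭.
6 letter names make it a sixth; at 8 semitones (a half step narrower than major) the quality is minor.

minor sixth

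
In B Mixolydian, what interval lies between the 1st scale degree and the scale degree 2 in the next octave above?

major ninth

The scale runs B C# D# E F# G# A.
So we need the interval from B up to C#.
From B to C# is 14 semitones, exactly the major ninth.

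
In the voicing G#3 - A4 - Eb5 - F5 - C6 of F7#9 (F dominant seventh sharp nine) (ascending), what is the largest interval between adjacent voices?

m9

Adjacent intervals: G#3→A4 = minor ninth; A4→Eb5 = diminished fifth; Eb5→F5 = major second; F5→C6 = perfect fifth.
The largest is G#3 to A4, a minor ninth (13 semitones).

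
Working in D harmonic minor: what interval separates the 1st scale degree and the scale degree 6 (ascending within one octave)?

m6

Spelling D harmonic minor: D E F G A Bb C#.
So we need the interval from D up to Bb.
D up to Bb is 8 semitones, a half step narrower than a major sixth, so the interval is minor.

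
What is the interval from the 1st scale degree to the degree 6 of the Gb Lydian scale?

Spelling the Gb Lydian scale: Gb Ab Bb C Db Eb F.
So we need the interval from Gb up to Eb.
From Gb to Eb is 9 semitones, exactly the major sixth.

major sixth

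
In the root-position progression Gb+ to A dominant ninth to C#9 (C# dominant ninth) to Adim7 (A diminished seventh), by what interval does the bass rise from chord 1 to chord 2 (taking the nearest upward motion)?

augmented 2nd

The roots are Gb and A.
From Gb to A: 3 semitones over a second = augmented.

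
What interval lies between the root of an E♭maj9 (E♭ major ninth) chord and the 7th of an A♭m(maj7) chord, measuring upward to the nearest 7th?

M3

E♭maj9 (E♭ major ninth) has E♭ as its root, and A♭m(maj7) has G as its 7th.
E♭ up to G spans 3 letter names and 4 semitones — a major third.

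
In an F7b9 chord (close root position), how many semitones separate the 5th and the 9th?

F7b9: F, A, C, E♭, G♭.
C to G♭ is a diminished fifth: 6 semitones.

6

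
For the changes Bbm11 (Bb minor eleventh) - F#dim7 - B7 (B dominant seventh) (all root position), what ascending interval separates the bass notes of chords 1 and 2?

The roots are Bb and F#.
Bb up to F# is 8 semitones, a half step wider than a perfect fifth, so the interval is augmented.

augmented fifth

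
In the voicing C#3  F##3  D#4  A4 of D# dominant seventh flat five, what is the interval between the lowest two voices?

augmented fourth

Those voices are C#3 and F##3.
From C# to F##: 6 semitones over a fourth = augmented.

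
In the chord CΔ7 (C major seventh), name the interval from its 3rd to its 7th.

perfect fifth

Cmaj7: C E G B.
That puts E below B.
From E to B is 7 semitones, exactly the perfect fifth.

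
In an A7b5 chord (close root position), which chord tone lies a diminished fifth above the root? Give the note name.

Spelling the chord: A, C#, Eb, G.
The root is A. A diminished fifth above A is Eb.
Eb is the chord's 5th.

Eb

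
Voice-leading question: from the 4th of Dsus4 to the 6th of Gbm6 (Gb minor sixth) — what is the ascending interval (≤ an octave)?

m6

The 4th of Dsus4 is G; the 6th of Gbm6 (Gb minor sixth) is Eb.
6 letter names make it a sixth; at 8 semitones (a half step narrower than major) the quality is minor.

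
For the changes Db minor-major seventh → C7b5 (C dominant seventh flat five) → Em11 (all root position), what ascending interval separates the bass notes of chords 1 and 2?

major seventh

The roots are Db and C.
From Db to C is 11 semitones, exactly the major seventh.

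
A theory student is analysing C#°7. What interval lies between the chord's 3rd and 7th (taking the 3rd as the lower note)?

diminished 5th

C#°7 (C# diminished seventh): C# E G Bb.
The 3rd is E and the 7th is Bb.
E up to Bb is 6 semitones, a half step narrower than a perfect fifth, so the interval is diminished.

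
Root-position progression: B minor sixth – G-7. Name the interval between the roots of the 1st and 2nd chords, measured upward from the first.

minor sixth

The roots are B and G.
B up to G is 8 semitones, a half step narrower than a major sixth, so the interval is minor.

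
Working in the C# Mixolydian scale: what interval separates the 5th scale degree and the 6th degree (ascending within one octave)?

Spelling the C# Mixolydian scale: C# D# E# F# G# A# B.
5th scale degree = G#; 6th degree = A#.
From G# to A# is 2 semitones, exactly the major second.

major second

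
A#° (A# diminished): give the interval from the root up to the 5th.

d5

The chord tones of A#dim are A#-C#-E.
So we need the interval from A# up to E.
5 letter names make it a fifth; at 6 semitones (a half step narrower than perfect) the quality is diminished.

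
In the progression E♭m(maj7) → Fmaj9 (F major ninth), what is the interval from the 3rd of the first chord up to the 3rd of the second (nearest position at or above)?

The 3rd of E♭m(maj7) is G♭; the 3rd of Fmaj9 (F major ninth) is A.
2 letter names make it a second; at 3 semitones (a half step wider than major) the quality is augmented.

augmented 2nd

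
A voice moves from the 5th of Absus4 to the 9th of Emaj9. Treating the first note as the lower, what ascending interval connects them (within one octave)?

A2

The 5th of Absus4 is Eb; the 9th of Emaj9 is F#.
2 letter names make it a second; at 3 semitones (a half step wider than major) the quality is augmented.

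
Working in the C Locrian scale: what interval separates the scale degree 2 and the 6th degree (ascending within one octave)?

Spelling the C Locrian scale: C Db Eb F Gb Ab Bb.
That puts Db below Ab.
From Db to Ab is 7 semitones, exactly the perfect fifth.

perfect 5th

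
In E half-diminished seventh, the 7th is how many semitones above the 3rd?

7

The chord tones of Eø7 (E half-diminished seventh) are E–G–Bb–D.
G to D is a perfect fifth: 7 semitones.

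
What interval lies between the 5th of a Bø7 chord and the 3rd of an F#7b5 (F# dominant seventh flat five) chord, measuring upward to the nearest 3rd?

The 5th of Bø7 is F; the 3rd of F#7b5 (F# dominant seventh flat five) is A#.
F up to A# is 5 semitones, a half step wider than a major third, so the interval is augmented.

augmented 3rd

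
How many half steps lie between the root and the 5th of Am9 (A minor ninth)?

7

The chord tones of Amin9 are A-C-E-G-B.
A to E is a perfect fifth: 7 semitones.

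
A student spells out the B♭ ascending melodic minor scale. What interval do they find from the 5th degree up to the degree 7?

Spelling the B♭ ascending melodic minor scale: B♭ C D♭ E♭ F G A.
5th degree = F; degree 7 = A.
From F to A is 4 semitones, exactly the major third.

major 3rd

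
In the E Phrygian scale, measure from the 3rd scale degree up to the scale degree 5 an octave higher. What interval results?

major tenth

E phrygian: E F G A B C D.
So we need the interval from G up to B.
Counting 10 letters and 16 half steps from G gives a major tenth.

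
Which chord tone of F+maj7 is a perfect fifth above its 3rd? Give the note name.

E

Spelling the chord: F–A–C#–E.
The 3rd is A. A perfect fifth above A is E.
E is the chord's 7th.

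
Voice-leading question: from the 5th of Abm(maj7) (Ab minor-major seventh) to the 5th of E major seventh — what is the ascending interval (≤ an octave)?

The 5th of Abm(maj7) (Ab minor-major seventh) is Eb; the 5th of E major seventh is B.
From Eb to B: 8 semitones over a fifth = augmented.

A5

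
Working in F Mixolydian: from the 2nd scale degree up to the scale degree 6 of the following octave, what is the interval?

F mixolydian: F G A Bb C D Eb.
That puts G below D.
Counting 12 letters and 19 half steps from G gives a perfect twelfth.

perfect 12th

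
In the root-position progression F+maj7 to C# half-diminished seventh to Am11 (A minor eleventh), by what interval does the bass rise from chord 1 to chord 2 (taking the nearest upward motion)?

A5

The roots are F and C#.
5 letter names make it a fifth; at 8 semitones (a half step wider than perfect) the quality is augmented.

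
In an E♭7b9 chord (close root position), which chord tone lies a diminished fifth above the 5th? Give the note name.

Fb

E♭ dominant seventh flat nine: E♭, G, B♭, D♭, F♭.
The 5th is B♭. A diminished fifth above B♭ is F♭.
F♭ is the chord's 9th.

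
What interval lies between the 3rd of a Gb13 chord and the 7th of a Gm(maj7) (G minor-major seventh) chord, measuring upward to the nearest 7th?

Gb13 has Bb as its 3rd, and Gm(maj7) (G minor-major seventh) has F# as its 7th.
From Bb to F#: 8 semitones over a fifth = augmented.

augmented fifth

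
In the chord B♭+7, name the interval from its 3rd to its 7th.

B♭ augmented seventh is spelled B♭ D F♯ A♭.
3rd = D; 7th = A♭.
D up to A♭ is 6 semitones, a half step narrower than a perfect fifth, so the interval is diminished.
This 3–7 tritone is the characteristic tension at the heart of the dominant sound.

d5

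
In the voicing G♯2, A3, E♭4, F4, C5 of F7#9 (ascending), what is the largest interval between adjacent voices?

Adjacent intervals: G♯2→A3 = minor ninth; A3→E♭4 = diminished fifth; E♭4→F4 = major second; F4→C5 = perfect fifth.
The largest is G♯2 to A3, a minor ninth (13 semitones).

m9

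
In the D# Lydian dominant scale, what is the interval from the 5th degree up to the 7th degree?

D# lydian dominant: D# E# F## G## A# B# C#.
5th degree = A#; scale degree 7 = C#.
3 letter names make it a third; at 3 semitones (a half step narrower than major) the quality is minor.

minor third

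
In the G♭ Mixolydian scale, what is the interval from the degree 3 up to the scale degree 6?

perfect fourth

Spelling the G♭ Mixolydian scale: G♭ A♭ B♭ C♭ D♭ E♭ F♭.
The degree 3 is B♭ and the degree 6 is E♭.
B♭ up to E♭ spans 4 letter names and 5 semitones — a perfect fourth.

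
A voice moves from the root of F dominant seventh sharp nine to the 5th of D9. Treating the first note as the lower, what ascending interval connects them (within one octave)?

major third

F dominant seventh sharp nine has F as its root, and D9 has A as its 5th.
Counting 3 letters and 4 half steps from F gives a major third.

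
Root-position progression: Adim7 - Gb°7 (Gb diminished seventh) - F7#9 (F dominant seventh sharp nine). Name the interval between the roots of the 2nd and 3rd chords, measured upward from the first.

major seventh

The roots are Gb and F.
From Gb to F is 11 semitones, exactly the major seventh.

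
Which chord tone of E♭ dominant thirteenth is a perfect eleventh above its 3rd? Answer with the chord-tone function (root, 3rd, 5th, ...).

13th

The chord tones of E♭13 are E♭, G, B♭, D♭, F, C.
The 3rd is G. A perfect eleventh above G is C.
C is the chord's 13th.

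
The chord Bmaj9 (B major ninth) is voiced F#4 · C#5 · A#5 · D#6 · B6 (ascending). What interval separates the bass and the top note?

The outer voices are F#4 and B6.
Counting 18 letters and 29 half steps from F# gives a perfect 18th.

perfect 18th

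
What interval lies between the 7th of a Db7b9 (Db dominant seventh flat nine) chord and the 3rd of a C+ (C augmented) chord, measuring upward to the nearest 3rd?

The 7th of Db7b9 (Db dominant seventh flat nine) is Cb; the 3rd of C+ (C augmented) is E.
3 letter names make it a third; at 5 semitones (a half step wider than major) the quality is augmented.

augmented third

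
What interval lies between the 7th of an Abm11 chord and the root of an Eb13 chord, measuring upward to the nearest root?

major sixth

The 7th of Abm11 is Gb; the root of Eb13 is Eb.
Counting 6 letters and 9 half steps from Gb gives a major sixth.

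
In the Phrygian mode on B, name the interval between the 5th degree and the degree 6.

B phrygian: B C D E F♯ G A.
So we need the interval from F♯ up to G.
F♯ up to G is 1 semitone, a half step narrower than a major second, so the interval is minor.

minor second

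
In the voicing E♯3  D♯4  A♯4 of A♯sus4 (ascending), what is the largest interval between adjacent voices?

Adjacent intervals: E♯3→D♯4 = minor seventh; D♯4→A♯4 = perfect fifth.
The largest is E♯3 to D♯4, a minor seventh (10 semitones).

minor seventh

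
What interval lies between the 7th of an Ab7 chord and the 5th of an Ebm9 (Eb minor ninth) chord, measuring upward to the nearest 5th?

Ab7 has Gb as its 7th, and Ebm9 (Eb minor ninth) has Bb as its 5th.
From Gb to Bb is 4 semitones, exactly the major third.

major third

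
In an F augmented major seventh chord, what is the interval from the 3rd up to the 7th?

perfect fifth

Fmaj7#5 is spelled F-A-C#-E.
The 3rd is A and the 7th is E.
From A to E is 7 semitones, exactly the perfect fifth.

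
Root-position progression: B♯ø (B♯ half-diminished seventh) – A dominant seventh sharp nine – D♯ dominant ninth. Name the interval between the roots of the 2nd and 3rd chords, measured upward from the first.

The roots are A and D♯.
From A to D♯: 6 semitones over a fourth = augmented.

augmented fourth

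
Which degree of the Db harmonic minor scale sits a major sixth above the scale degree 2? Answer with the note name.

C

The scale is Db Eb Fb Gb Ab Bbb C.
The scale degree 2 is Eb; a major sixth above that is C — scale degree 7.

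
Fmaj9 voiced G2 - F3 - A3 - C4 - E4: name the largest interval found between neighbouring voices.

Adjacent intervals: G2→F3 = minor seventh; F3→A3 = major third; A3→C4 = minor third; C4→E4 = major third.
The largest is G2 to F3, a minor seventh (10 semitones).

minor seventh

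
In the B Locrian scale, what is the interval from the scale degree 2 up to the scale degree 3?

The scale runs B C D E F G A.
Scale degree 2 = C; degree 3 = D.
Counting 2 letters and 2 half steps from C gives a major second.

major second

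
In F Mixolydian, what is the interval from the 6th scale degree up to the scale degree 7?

F mixolydian: F G A B♭ C D E♭.
6th scale degree = D; scale degree 7 = E♭.
D up to E♭ is 1 semitone, a half step narrower than a major second, so the interval is minor.

minor second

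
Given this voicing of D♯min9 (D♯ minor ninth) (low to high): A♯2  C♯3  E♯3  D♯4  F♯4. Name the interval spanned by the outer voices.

The outer voices are A♯2 and F♯4.
13 letter names make it a thirteenth; at 20 semitones (a half step narrower than major) the quality is minor.

minor thirteenth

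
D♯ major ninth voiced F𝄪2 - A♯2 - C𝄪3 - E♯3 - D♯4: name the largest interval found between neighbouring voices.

Adjacent intervals: F𝄪2→A♯2 = minor third; A♯2→C𝄪3 = major third; C𝄪3→E♯3 = minor third; E♯3→D♯4 = minor seventh.
The largest is E♯3 to D♯4, a minor seventh (10 semitones).

m7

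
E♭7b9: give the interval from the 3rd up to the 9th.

E♭7b9: E♭-G-B♭-D♭-F♭.
So we need the interval from G up to F♭.
G up to F♭ is 9 semitones, a whole step narrower than a major seventh, so the interval is diminished.

diminished seventh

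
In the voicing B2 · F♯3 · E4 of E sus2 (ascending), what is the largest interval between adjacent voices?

Adjacent intervals: B2→F♯3 = perfect fifth; F♯3→E4 = minor seventh.
The largest is F♯3 to E4, a minor seventh (10 semitones).

minor seventh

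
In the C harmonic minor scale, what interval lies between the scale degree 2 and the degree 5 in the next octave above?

P11

C harmonic minor: C D E♭ F G A♭ B.
That puts D below G.
From D to G is 17 semitones, exactly the perfect eleventh.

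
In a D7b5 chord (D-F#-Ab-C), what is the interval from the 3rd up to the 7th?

diminished fifth

The 3rd is F# and the 7th is C.
5 letter names make it a fifth; at 6 semitones (a half step narrower than perfect) the quality is diminished.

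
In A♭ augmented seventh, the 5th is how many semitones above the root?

8

A♭+7 (A♭ augmented seventh): A♭–C–E–G♭.
A♭ to E is an augmented fifth: 8 semitones.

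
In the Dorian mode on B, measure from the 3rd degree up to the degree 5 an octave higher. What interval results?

B dorian: B C# D E F# G# A.
3rd degree = D; degree 5 (up an octave) = F#.
From D to F# is 16 semitones, exactly the major tenth.

M10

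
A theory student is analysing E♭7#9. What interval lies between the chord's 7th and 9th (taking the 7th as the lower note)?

The chord tones of E♭7#9 are E♭-G-B♭-D♭-F♯.
That puts D♭ below F♯.
From D♭ to F♯: 5 semitones over a third = augmented.

augmented third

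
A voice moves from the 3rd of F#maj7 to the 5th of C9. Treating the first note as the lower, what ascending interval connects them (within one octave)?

F#maj7 has A# as its 3rd, and C9 has G as its 5th.
A# up to G is 9 semitones, a whole step narrower than a major seventh, so the interval is diminished.

diminished 7th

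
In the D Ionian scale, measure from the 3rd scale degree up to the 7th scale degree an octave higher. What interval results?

P12

D major: D E F# G A B C#.
That puts F# below C#.
F# up to C# spans 12 letter names and 19 semitones — a perfect twelfth.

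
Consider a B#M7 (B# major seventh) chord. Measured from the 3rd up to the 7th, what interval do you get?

perfect fifth

B#maj7 is spelled B#–D##–F##–A##.
The 3rd is D## and the 7th is A##.
From D## to A## is 7 semitones, exactly the perfect fifth.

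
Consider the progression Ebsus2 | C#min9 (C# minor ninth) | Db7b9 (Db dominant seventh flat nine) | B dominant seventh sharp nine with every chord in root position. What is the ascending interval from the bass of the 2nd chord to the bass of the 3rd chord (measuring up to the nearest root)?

The roots are C# and Db.
2 letter names make it a second; at 0 semitones (a whole step narrower than major) the quality is diminished.

diminished second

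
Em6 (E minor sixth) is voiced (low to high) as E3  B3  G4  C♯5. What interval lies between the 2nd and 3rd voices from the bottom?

Those voices are B3 and G4.
6 letter names make it a sixth; at 8 semitones (a half step narrower than major) the quality is minor.

m6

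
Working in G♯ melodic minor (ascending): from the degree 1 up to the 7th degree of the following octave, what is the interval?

major fourteenth

G♯ melodic minor: G♯ A♯ B C♯ D♯ E♯ F𝄪.
Degree 1 = G♯; 7th scale degree (up an octave) = F𝄪.
From G♯ to F𝄪 is 23 semitones, exactly the major fourteenth.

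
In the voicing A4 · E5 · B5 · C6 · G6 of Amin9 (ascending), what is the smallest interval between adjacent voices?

minor second

Adjacent intervals: A4→E5 = perfect fifth; E5→B5 = perfect fifth; B5→C6 = minor second; C6→G6 = perfect fifth.
The smallest is B5 to C6, a minor second (1 semitone).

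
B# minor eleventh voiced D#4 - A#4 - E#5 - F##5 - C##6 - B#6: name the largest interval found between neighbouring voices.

Adjacent intervals: D#4→A#4 = perfect fifth; A#4→E#5 = perfect fifth; E#5→F##5 = major second; F##5→C##6 = perfect fifth; C##6→B#6 = minor seventh.
The largest is C##6 to B#6, a minor seventh (10 semitones).

minor seventh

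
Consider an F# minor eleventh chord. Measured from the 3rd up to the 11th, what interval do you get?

major ninth

F# minor eleventh is spelled F# A C# E G# B.
That puts A below B.
A up to B spans 9 letter names and 14 semitones — a major ninth.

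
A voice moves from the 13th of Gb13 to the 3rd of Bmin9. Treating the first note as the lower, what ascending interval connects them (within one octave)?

The 13th of Gb13 is Eb; the 3rd of Bmin9 is D.
Eb up to D spans 7 letter names and 11 semitones — a major seventh.

major seventh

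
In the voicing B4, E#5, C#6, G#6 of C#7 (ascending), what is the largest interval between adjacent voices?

Adjacent intervals: B4→E#5 = augmented fourth; E#5→C#6 = minor sixth; C#6→G#6 = perfect fifth.
The largest is E#5 to C#6, a minor sixth (8 semitones).

m6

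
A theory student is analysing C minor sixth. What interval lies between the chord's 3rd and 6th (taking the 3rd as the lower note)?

augmented fourth

The chord tones of C minor sixth are C–Eb–G–A.
3rd = Eb; 6th = A.
From Eb to A: 6 semitones over a fourth = augmented.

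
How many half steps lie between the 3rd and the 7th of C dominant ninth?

The chord tones of C dominant ninth are C-E-G-B♭-D.
E to B♭ is a diminished fifth: 6 semitones.

6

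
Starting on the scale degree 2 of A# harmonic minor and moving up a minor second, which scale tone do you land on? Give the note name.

The scale is A# B# C# D# E# F# G##.
The scale degree 2 is B#; a minor second above that is C# — scale degree 3.

C#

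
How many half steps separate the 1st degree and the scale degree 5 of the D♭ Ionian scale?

The scale is D♭ E♭ F G♭ A♭ B♭ C.
D♭ up to A♭ is a perfect fifth — 7 semitones.

7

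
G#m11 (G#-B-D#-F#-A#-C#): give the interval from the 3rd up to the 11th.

major ninth

The 3rd is B and the 11th is C#.
From B to C# is 14 semitones, exactly the major ninth.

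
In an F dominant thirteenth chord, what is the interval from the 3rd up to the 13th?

F13 is spelled F, A, C, E♭, G, D.
So we need the interval from A up to D.
A up to D spans 11 letter names and 17 semitones — a perfect eleventh.

perfect eleventh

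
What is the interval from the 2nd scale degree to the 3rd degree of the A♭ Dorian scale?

Spelling the A♭ Dorian scale: A♭ B♭ C♭ D♭ E♭ F G♭.
That puts B♭ below C♭.
B♭ up to C♭ is 1 semitone, a half step narrower than a major second, so the interval is minor.

minor second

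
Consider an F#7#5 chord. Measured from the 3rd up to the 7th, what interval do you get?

The chord tones of F#aug7 are F#, A#, C##, E.
3rd = A#; 7th = E.
A# up to E is 6 semitones, a half step narrower than a perfect fifth, so the interval is diminished.
That tritone between 3rd and 7th is what gives the dominant seventh its pull toward resolution.

diminished fifth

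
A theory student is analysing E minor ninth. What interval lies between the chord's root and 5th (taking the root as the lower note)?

Emin9: E G B D F♯.
The root is E and the 5th is B.
Counting 5 letters and 7 half steps from E gives a perfect fifth.

perfect fifth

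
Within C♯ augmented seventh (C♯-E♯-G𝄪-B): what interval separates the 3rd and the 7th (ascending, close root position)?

d5

So we need the interval from E♯ up to B.
E♯ up to B is 6 semitones, a half step narrower than a perfect fifth, so the interval is diminished.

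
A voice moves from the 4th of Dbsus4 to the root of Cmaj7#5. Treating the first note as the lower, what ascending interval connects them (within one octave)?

The 4th of Dbsus4 is Gb; the root of Cmaj7#5 is C.
Gb up to C is 6 semitones, a half step wider than a perfect fourth, so the interval is augmented.

augmented fourth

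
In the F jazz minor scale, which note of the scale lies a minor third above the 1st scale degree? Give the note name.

The scale is F G A♭ B♭ C D E.
The 1st scale degree is F; a minor third above that is A♭ — scale degree 3.

Ab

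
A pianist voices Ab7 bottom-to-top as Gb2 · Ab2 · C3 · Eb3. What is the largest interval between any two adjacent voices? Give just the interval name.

major third

Adjacent intervals: Gb2→Ab2 = major second; Ab2→C3 = major third; C3→Eb3 = minor third.
The largest is Ab2 to C3, a major third (4 semitones).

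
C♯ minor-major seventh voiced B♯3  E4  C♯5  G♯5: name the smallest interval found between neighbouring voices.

diminished fourth

Adjacent intervals: B♯3→E4 = diminished fourth; E4→C♯5 = major sixth; C♯5→G♯5 = perfect fifth.
The smallest is B♯3 to E4, a diminished fourth (4 semitones).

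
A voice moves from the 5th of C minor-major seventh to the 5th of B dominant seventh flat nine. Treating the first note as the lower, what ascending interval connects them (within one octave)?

M7

The 5th of C minor-major seventh is G; the 5th of B dominant seventh flat nine is F♯.
Counting 7 letters and 11 half steps from G gives a major seventh.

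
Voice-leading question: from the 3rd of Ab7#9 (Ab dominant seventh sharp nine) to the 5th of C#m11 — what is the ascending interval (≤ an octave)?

The 3rd of Ab7#9 (Ab dominant seventh sharp nine) is C; the 5th of C#m11 is G#.
From C to G#: 8 semitones over a fifth = augmented.

augmented fifth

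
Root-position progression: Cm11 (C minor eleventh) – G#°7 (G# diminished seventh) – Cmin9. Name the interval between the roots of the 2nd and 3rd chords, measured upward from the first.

The roots are G# and C.
G# up to C is 4 semitones, a half step narrower than a perfect fourth, so the interval is diminished.

diminished fourth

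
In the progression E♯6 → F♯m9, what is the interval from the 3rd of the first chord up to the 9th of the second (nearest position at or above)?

diminished octave

The 3rd of E♯6 is G𝄪; the 9th of F♯m9 is G♯.
G𝄪 up to G♯ is 11 semitones, a half step narrower than a perfect octave, so the interval is diminished.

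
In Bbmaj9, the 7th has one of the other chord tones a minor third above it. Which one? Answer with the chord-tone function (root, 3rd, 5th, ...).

Bbmaj9 is spelled Bb D F A C.
The 7th is A. A minor third above A is C.
C is the chord's 9th.

9th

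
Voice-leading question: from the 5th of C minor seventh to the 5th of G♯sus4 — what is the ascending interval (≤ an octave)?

A5

C minor seventh has G as its 5th, and G♯sus4 has D♯ as its 5th.
5 letter names make it a fifth; at 8 semitones (a half step wider than perfect) the quality is augmented.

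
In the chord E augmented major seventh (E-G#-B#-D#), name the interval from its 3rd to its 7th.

perfect fifth

3rd = G#; 7th = D#.
Counting 5 letters and 7 half steps from G# gives a perfect fifth.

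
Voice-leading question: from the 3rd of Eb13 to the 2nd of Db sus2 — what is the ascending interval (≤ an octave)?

Eb13 has G as its 3rd, and Db sus2 has Eb as its 2nd.
From G to Eb: 8 semitones over a sixth = minor.

minor sixth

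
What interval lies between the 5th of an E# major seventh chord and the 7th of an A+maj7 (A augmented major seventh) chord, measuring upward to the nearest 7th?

minor 6th

E# major seventh has B# as its 5th, and A+maj7 (A augmented major seventh) has G# as its 7th.
From B# to G#: 8 semitones over a sixth = minor.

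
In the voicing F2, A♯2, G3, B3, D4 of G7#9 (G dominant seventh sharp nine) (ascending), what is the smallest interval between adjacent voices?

Adjacent intervals: F2→A♯2 = augmented third; A♯2→G3 = diminished seventh; G3→B3 = major third; B3→D4 = minor third.
The smallest is B3 to D4, a minor third (3 semitones).

minor third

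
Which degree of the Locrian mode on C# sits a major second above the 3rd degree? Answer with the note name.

The scale is C# D E F# G A B.
The 3rd degree is E; a major second above that is F# — scale degree 4.

F#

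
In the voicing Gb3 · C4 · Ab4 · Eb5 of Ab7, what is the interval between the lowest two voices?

Those voices are Gb3 and C4.
From Gb to C: 6 semitones over a fourth = augmented.

augmented fourth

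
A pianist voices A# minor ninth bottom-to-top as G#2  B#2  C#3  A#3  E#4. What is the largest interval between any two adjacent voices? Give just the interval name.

major sixth

Adjacent intervals: G#2→B#2 = major third; B#2→C#3 = minor second; C#3→A#3 = major sixth; A#3→E#4 = perfect fifth.
The largest is C#3 to A#3, a major sixth (9 semitones).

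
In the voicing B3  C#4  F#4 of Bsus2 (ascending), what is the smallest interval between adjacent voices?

Adjacent intervals: B3→C#4 = major second; C#4→F#4 = perfect fourth.
The smallest is B3 to C#4, a major second (2 semitones).

major second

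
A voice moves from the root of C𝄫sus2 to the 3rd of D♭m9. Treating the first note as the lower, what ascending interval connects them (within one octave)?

augmented fourth

The root of C𝄫sus2 is C𝄫; the 3rd of D♭m9 is F♭.
C𝄫 up to F♭ is 6 semitones, a half step wider than a perfect fourth, so the interval is augmented.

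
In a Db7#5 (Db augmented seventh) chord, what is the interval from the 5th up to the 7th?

Db+7 is spelled Db F A Cb.
So we need the interval from A up to Cb.
A up to Cb is 2 semitones, a whole step narrower than a major third, so the interval is diminished.

diminished 3rd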